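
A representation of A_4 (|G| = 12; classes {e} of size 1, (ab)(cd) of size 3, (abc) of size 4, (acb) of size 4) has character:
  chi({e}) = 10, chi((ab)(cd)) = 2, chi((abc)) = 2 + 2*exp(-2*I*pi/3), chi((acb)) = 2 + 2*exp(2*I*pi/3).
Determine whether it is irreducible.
Not irreducible (reducible): <chi, chi> = 12 > 1.

<chi, chi> = (1/|G|) sum_C |C| * |chi(C)|^2 = (1/12)[1*|10|^2 + 3*|2|^2 + 4*|2 + 2*exp(-2*I*pi/3)|^2 + 4*|2 + 2*exp(2*I*pi/3)|^2]
  = (1/12)[(100) + (12) + (16) + (16)] = 144/12 = 12.
(Exp terms are combined using exp(i*s)*conj(exp(i*t)) = exp(i*(s-t)), and sums of them are collapsed using the identity that for every m > 1 the m distinct m-th roots of unity sum to 0, e.g. 1 + exp(2*I*pi/3) + exp(-2*I*pi/3) = 0.)
A character is irreducible iff <chi, chi> = 1, so this representation is reducible.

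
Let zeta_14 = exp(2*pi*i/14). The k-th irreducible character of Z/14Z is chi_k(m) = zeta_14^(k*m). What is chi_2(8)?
chi_2(8) = zeta_14^16 = exp(2*I*pi/7)

Argument: chi_2(8) = zeta_14^(2*8) = zeta_14^16. Since zeta_14^14 = 1, this equals zeta_14^2 = exp(2*pi*i*2/14) = exp(2*I*pi/7).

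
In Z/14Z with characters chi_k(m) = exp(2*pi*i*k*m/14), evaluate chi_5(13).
chi_5(13) = zeta_14^65 = exp(-5*I*pi/7)

chi_5(13) = zeta_14^(5*13) = zeta_14^65. Since zeta_14^14 = 1, this equals zeta_14^9 = exp(2*pi*i*9/14) = exp(-5*I*pi/7).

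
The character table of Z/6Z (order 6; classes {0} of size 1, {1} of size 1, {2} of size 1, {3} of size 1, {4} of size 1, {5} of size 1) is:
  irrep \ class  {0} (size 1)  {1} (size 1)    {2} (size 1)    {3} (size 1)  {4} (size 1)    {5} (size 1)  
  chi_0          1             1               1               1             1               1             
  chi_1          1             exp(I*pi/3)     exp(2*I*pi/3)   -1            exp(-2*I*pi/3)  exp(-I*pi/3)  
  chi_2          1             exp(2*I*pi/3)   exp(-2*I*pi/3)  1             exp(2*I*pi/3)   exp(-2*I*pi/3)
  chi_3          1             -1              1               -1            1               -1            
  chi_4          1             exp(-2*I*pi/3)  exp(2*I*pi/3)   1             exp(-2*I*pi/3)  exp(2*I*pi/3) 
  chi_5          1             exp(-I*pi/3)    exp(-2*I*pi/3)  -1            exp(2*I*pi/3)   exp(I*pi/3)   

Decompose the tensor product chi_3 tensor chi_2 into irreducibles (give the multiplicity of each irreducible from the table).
chi_3 tensor chi_2 = chi_5 (all other irreducibles have multiplicity 0).

Argument: The character of a tensor product is the pointwise product (chi_3 * chi_2)(C) = chi_3(C) * chi_2(C):
  {0}: (1)*(1), {1}: (-1)*(exp(2*I*pi/3)), {2}: (1)*(exp(-2*I*pi/3)), {3}: (-1)*(1), {4}: (1)*(exp(2*I*pi/3)), {5}: (-1)*(exp(-2*I*pi/3))
so (chi_3 * chi_2) takes values
  {0} -> 1, {1} -> -exp(2*I*pi/3), {2} -> exp(-2*I*pi/3), {3} -> -1, {4} -> exp(2*I*pi/3), {5} -> -exp(-2*I*pi/3).
Now take the inner product of this character with each irreducible chi from the table, <chi_3*chi_2, chi> = (1/6) sum_C |C| (chi_3*chi_2)(C) conj(chi(C)):
  <chi_3*chi_2, chi_0> = (1/6)[1*(1)*conj(1) + 1*(-exp(2*I*pi/3))*conj(1) + 1*(exp(-2*I*pi/3))*conj(1) + 1*(-1)*conj(1) + 1*(exp(2*I*pi/3))*conj(1) + 1*(-exp(-2*I*pi/3))*conj(1)]
      = (1/6)[(1) + (-exp(2*I*pi/3)) + (exp(-2*I*pi/3)) + (-1) + (exp(2*I*pi/3)) + (-exp(-2*I*pi/3))] = 0/6 = 0
  <chi_3*chi_2, chi_1> = (1/6)[1*(1)*conj(1) + 1*(-exp(2*I*pi/3))*conj(exp(I*pi/3)) + 1*(exp(-2*I*pi/3))*conj(exp(2*I*pi/3)) + 1*(-1)*conj(-1) + 1*(exp(2*I*pi/3))*conj(exp(-2*I*pi/3)) + 1*(-exp(-2*I*pi/3))*conj(exp(-I*pi/3))]
      = (1/6)[(1) + (-exp(I*pi/3)) + (exp(2*I*pi/3)) + (1) + (exp(-2*I*pi/3)) + (-exp(-I*pi/3))] = 0/6 = 0
  <chi_3*chi_2, chi_2> = (1/6)[1*(1)*conj(1) + 1*(-exp(2*I*pi/3))*conj(exp(2*I*pi/3)) + 1*(exp(-2*I*pi/3))*conj(exp(-2*I*pi/3)) + 1*(-1)*conj(1) + 1*(exp(2*I*pi/3))*conj(exp(2*I*pi/3)) + 1*(-exp(-2*I*pi/3))*conj(exp(-2*I*pi/3))]
      = (1/6)[(1) + (-1) + (1) + (-1) + (1) + (-1)] = 0/6 = 0
  <chi_3*chi_2, chi_3> = (1/6)[1*(1)*conj(1) + 1*(-exp(2*I*pi/3))*conj(-1) + 1*(exp(-2*I*pi/3))*conj(1) + 1*(-1)*conj(-1) + 1*(exp(2*I*pi/3))*conj(1) + 1*(-exp(-2*I*pi/3))*conj(-1)]
      = (1/6)[(1) + (exp(2*I*pi/3)) + (exp(-2*I*pi/3)) + (1) + (exp(2*I*pi/3)) + (exp(-2*I*pi/3))] = 0/6 = 0
  <chi_3*chi_2, chi_4> = (1/6)[1*(1)*conj(1) + 1*(-exp(2*I*pi/3))*conj(exp(-2*I*pi/3)) + 1*(exp(-2*I*pi/3))*conj(exp(2*I*pi/3)) + 1*(-1)*conj(1) + 1*(exp(2*I*pi/3))*conj(exp(-2*I*pi/3)) + 1*(-exp(-2*I*pi/3))*conj(exp(2*I*pi/3))]
      = (1/6)[(1) + (-exp(-2*I*pi/3)) + (exp(2*I*pi/3)) + (-1) + (exp(-2*I*pi/3)) + (-exp(2*I*pi/3))] = 0/6 = 0
  <chi_3*chi_2, chi_5> = (1/6)[1*(1)*conj(1) + 1*(-exp(2*I*pi/3))*conj(exp(-I*pi/3)) + 1*(exp(-2*I*pi/3))*conj(exp(-2*I*pi/3)) + 1*(-1)*conj(-1) + 1*(exp(2*I*pi/3))*conj(exp(2*I*pi/3)) + 1*(-exp(-2*I*pi/3))*conj(exp(I*pi/3))]
      = (1/6)[(1) + (1) + (1) + (1) + (1) + (1)] = 6/6 = 1
(Exp terms are combined using exp(i*s)*conj(exp(i*t)) = exp(i*(s-t)), and sums of them are collapsed using the identity that for every m > 1 the m distinct m-th roots of unity sum to 0, e.g. 1 + exp(2*I*pi/3) + exp(-2*I*pi/3) = 0.)
Hence the multiplicities are chi_5: 1. Dimension check: dim(chi_3)*dim(chi_2) = 1*1 = 1 and sum (mult * dim) = 1*1 = 1.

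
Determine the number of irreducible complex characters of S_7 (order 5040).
15

Reasoning: The number of irreducible complex representations of a finite group equals its number of conjugacy classes. Conjugacy classes in S_7 correspond to cycle types, i.e. partitions of 7; there are p(7) = 15 of them, so S_7 (order 5040) has exactly 15 irreducible complex representations.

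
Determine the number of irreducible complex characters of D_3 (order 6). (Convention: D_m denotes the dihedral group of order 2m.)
3

Working: The number of irreducible complex representations of a finite group equals its number of conjugacy classes. D_3 has 3 conjugacy classes ((n+3)/2 for n odd), so D_3 (order 6) has exactly 3 irreducible complex representations.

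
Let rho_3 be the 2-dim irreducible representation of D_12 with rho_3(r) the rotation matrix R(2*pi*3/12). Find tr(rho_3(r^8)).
chi_{rho_3}(r^8) = 2*cos(2*pi*3*8/12) = 2

rho_3(r^8) is rotation by angle 2*pi*3*8/12, whose trace is 2*cos(2*pi*3*8/12) = 2.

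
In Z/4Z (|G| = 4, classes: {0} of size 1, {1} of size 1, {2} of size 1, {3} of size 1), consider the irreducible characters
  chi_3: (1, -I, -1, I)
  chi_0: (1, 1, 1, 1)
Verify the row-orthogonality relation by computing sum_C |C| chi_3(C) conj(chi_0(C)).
Sum = 0; so <chi_3, chi_0> = 0 (distinct irreducibles are orthogonal).

Justification: Compute term by term over conjugacy classes (|C| * chi_3(C) * conj(chi_0(C))):
  1*(1)*conj(1) + 1*(-I)*conj(1) + 1*(-1)*conj(1) + 1*(I)*conj(1)
  = (1) + (-I) + (-1) + (I)
  = 0.
(Exp terms are combined using exp(i*s)*conj(exp(i*t)) = exp(i*(s-t)), and sums of them are collapsed using the identity that for every m > 1 the m distinct m-th roots of unity sum to 0, e.g. 1 + exp(2*I*pi/3) + exp(-2*I*pi/3) = 0.)
Dividing by |G| = 4 gives 0/4 = 0, matching the row-orthogonality relation <chi_3, chi_0> = [chi_3 = chi_0].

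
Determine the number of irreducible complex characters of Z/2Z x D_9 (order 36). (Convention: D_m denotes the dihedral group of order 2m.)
12

Derivation: The number of irreducible complex representations of a finite group equals its number of conjugacy classes. For a direct product, #classes(G x H) = #classes(G) * #classes(H). Z/2Z has 2 classes (abelian), D_9 has 6 classes, so 2 * 6 = 12, so Z/2Z x D_9 (order 36) has exactly 12 irreducible complex representations.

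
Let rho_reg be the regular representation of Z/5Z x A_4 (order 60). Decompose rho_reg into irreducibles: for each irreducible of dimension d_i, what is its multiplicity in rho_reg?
Each irreducible V_i of dimension d_i appears with multiplicity d_i, i.e. rho_reg = (direct sum over all irreducibles V_i) d_i V_i. The irreducible dimensions for Z/5Z x A_4 are 1, 1, 1, 1, 1, 1, 1, 1, 1, 1, 1, 1, 1, 1, 1, 3, 3, 3, 3, 3: 15 irreducibles of dimension 1, each with multiplicity 1; 5 irreducibles of dimension 3, each with multiplicity 3. Total dimension 15*1*1 + 5*3*3 = 60 = |G|.

Argument: General theorem: in the regular representation of a finite group G, each irreducible appears with multiplicity equal to its dimension. Check: dim(rho_reg) = sum d_i^2 = 1 + 1 + 1 + 1 + 1 + 1 + 1 + 1 + 1 + 1 + 1 + 1 + 1 + 1 + 1 + 9 + 9 + 9 + 9 + 9 = 60 = |G|.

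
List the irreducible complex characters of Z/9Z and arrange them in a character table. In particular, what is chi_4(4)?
Character table of Z/9Z (irreps indexed chi_0,...,chi_8 with chi_k(m) = zeta_9^(k*m), zeta_9 = exp(2*pi*i/9)):
  irrep \ class  {0} (size 1)  {1} (size 1)    {2} (size 1)    {3} (size 1)    {4} (size 1)    {5} (size 1)    {6} (size 1)    {7} (size 1)    {8} (size 1)  
  chi_0          1             1               1               1               1               1               1               1               1             
  chi_1          1             exp(2*I*pi/9)   exp(4*I*pi/9)   exp(2*I*pi/3)   exp(8*I*pi/9)   exp(-8*I*pi/9)  exp(-2*I*pi/3)  exp(-4*I*pi/9)  exp(-2*I*pi/9)
  chi_2          1             exp(4*I*pi/9)   exp(8*I*pi/9)   exp(-2*I*pi/3)  exp(-2*I*pi/9)  exp(2*I*pi/9)   exp(2*I*pi/3)   exp(-8*I*pi/9)  exp(-4*I*pi/9)
  chi_3          1             exp(2*I*pi/3)   exp(-2*I*pi/3)  1               exp(2*I*pi/3)   exp(-2*I*pi/3)  1               exp(2*I*pi/3)   exp(-2*I*pi/3)
  chi_4          1             exp(8*I*pi/9)   exp(-2*I*pi/9)  exp(2*I*pi/3)   exp(-4*I*pi/9)  exp(4*I*pi/9)   exp(-2*I*pi/3)  exp(2*I*pi/9)   exp(-8*I*pi/9)
  chi_5          1             exp(-8*I*pi/9)  exp(2*I*pi/9)   exp(-2*I*pi/3)  exp(4*I*pi/9)   exp(-4*I*pi/9)  exp(2*I*pi/3)   exp(-2*I*pi/9)  exp(8*I*pi/9) 
  chi_6          1             exp(-2*I*pi/3)  exp(2*I*pi/3)   1               exp(-2*I*pi/3)  exp(2*I*pi/3)   1               exp(-2*I*pi/3)  exp(2*I*pi/3) 
  chi_7          1             exp(-4*I*pi/9)  exp(-8*I*pi/9)  exp(2*I*pi/3)   exp(2*I*pi/9)   exp(-2*I*pi/9)  exp(-2*I*pi/3)  exp(8*I*pi/9)   exp(4*I*pi/9) 
  chi_8          1             exp(-2*I*pi/9)  exp(-4*I*pi/9)  exp(-2*I*pi/3)  exp(-8*I*pi/9)  exp(8*I*pi/9)   exp(2*I*pi/3)   exp(4*I*pi/9)   exp(2*I*pi/9) 

Spot check: chi_4(4) = zeta_9^(4*4) = zeta_9^16 = exp(-4*I*pi/9).

Working: Z/9Z is abelian, so all 9 irreducible complex representations are 1-dimensional. They are given by chi_k(m) = zeta_9^(k*m) for k = 0,...,8. Row orthogonality: sum_m chi_k(m) conj(chi_l(m)) = 9 * [k = l].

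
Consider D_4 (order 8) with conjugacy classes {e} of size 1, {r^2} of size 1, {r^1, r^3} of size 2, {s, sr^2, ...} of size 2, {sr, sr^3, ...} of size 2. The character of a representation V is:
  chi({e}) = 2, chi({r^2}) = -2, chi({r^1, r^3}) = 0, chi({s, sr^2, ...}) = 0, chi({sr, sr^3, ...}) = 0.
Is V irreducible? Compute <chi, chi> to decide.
Irreducible: <chi, chi> = 1.

Argument: <chi, chi> = (1/|G|) sum_C |C| * |chi(C)|^2 = (1/8)[1*|2|^2 + 1*|-2|^2 + 2*|0|^2 + 2*|0|^2 + 2*|0|^2]
  = (1/8)[(4) + (4) + (0) + (0) + (0)] = 8/8 = 1.
A character is irreducible iff <chi, chi> = 1, so this representation is irreducible.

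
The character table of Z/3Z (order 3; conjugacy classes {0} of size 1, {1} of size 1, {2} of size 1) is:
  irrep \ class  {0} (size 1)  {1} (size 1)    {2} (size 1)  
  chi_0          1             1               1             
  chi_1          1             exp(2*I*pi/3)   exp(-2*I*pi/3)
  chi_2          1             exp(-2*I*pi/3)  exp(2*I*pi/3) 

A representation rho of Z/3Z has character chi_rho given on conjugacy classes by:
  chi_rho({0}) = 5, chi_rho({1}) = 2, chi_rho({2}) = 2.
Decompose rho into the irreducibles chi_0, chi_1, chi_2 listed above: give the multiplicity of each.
Multiplicities: chi_0: 3, chi_1: 1, chi_2: 1.

Why: Use <chi_rho, chi> = (1/|G|) sum_C |C| * chi_rho(C) * conj(chi(C)) with |G| = 3 for each irreducible chi in the table:
  <chi_rho, chi_0> = (1/3)[1*(5)*conj(1) + 1*(2)*conj(1) + 1*(2)*conj(1)]
      = (1/3)[(5) + (2) + (2)] = 9/3 = 3
  <chi_rho, chi_1> = (1/3)[1*(5)*conj(1) + 1*(2)*conj(exp(2*I*pi/3)) + 1*(2)*conj(exp(-2*I*pi/3))]
      = (1/3)[(5) + (1 + 3*exp(-2*I*pi/3) + exp(2*I*pi/3)) + (1 + exp(-2*I*pi/3) + 3*exp(2*I*pi/3))] = 3/3 = 1
  <chi_rho, chi_2> = (1/3)[1*(5)*conj(1) + 1*(2)*conj(exp(-2*I*pi/3)) + 1*(2)*conj(exp(2*I*pi/3))]
      = (1/3)[(5) + (1 + exp(-2*I*pi/3) + 3*exp(2*I*pi/3)) + (1 + 3*exp(-2*I*pi/3) + exp(2*I*pi/3))] = 3/3 = 1
(Exp terms are combined using exp(i*s)*conj(exp(i*t)) = exp(i*(s-t)), and sums of them are collapsed using the identity that for every m > 1 the m distinct m-th roots of unity sum to 0, e.g. 1 + exp(2*I*pi/3) + exp(-2*I*pi/3) = 0.)
Dimension check: dim(rho) = sum (mult * dim) = 3*1 + 1*1 + 1*1 = 5 = chi_rho(e) = 5.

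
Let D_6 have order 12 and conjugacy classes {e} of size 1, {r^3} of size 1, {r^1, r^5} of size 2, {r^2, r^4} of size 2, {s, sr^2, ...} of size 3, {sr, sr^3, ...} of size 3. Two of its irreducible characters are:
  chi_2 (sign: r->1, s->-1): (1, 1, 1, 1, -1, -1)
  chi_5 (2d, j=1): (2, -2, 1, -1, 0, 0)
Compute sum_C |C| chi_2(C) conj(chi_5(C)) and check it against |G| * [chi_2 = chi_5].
Sum = 0; so <chi_2, chi_5> = 0 (distinct irreducibles are orthogonal).

Proof sketch: Compute term by term over conjugacy classes (|C| * chi_2(C) * conj(chi_5(C))):
  1*(1)*conj(2) + 1*(1)*conj(-2) + 2*(1)*conj(1) + 2*(1)*conj(-1) + 3*(-1)*conj(0) + 3*(-1)*conj(0)
  = (2) + (-2) + (2) + (-2) + (0) + (0)
  = 0.
Dividing by |G| = 12 gives 0/12 = 0, matching the row-orthogonality relation <chi_2, chi_5> = [chi_2 = chi_5].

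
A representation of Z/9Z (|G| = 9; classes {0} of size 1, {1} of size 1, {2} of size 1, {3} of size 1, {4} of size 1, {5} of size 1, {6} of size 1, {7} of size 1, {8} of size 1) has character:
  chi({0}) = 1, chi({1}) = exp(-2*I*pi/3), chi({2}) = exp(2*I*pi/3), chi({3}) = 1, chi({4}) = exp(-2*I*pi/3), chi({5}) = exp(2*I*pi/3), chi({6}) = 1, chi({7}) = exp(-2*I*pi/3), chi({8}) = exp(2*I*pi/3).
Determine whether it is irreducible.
Irreducible: <chi, chi> = 1.

Explanation: <chi, chi> = (1/|G|) sum_C |C| * |chi(C)|^2 = (1/9)[1*|1|^2 + 1*|exp(-2*I*pi/3)|^2 + 1*|exp(2*I*pi/3)|^2 + 1*|1|^2 + 1*|exp(-2*I*pi/3)|^2 + 1*|exp(2*I*pi/3)|^2 + 1*|1|^2 + 1*|exp(-2*I*pi/3)|^2 + 1*|exp(2*I*pi/3)|^2]
  = (1/9)[(1) + (1) + (1) + (1) + (1) + (1) + (1) + (1) + (1)] = 9/9 = 1.
(Exp terms are combined using exp(i*s)*conj(exp(i*t)) = exp(i*(s-t)), and sums of them are collapsed using the identity that for every m > 1 the m distinct m-th roots of unity sum to 0, e.g. 1 + exp(2*I*pi/3) + exp(-2*I*pi/3) = 0.)
A character is irreducible iff <chi, chi> = 1, so this representation is irreducible.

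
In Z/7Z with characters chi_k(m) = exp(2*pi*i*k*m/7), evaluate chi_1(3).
chi_1(3) = zeta_7^3 = exp(6*I*pi/7)

Derivation: chi_1(3) = zeta_7^(1*3) = zeta_7^3. Since zeta_7^7 = 1, this equals zeta_7^3 = exp(2*pi*i*3/7) = exp(6*I*pi/7).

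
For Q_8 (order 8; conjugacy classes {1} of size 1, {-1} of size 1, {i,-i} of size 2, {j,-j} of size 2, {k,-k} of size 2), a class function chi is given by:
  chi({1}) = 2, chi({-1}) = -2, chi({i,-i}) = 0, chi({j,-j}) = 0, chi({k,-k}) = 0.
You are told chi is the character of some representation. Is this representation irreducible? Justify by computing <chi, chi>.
Irreducible: <chi, chi> = 1.

Derivation: <chi, chi> = (1/|G|) sum_C |C| * |chi(C)|^2 = (1/8)[1*|2|^2 + 1*|-2|^2 + 2*|0|^2 + 2*|0|^2 + 2*|0|^2]
  = (1/8)[(4) + (4) + (0) + (0) + (0)] = 8/8 = 1.
A character is irreducible iff <chi, chi> = 1, so this representation is irreducible.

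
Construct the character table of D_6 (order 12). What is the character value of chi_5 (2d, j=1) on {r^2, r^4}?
Conjugacy classes: {e} of size 1, {r^3} of size 1, {r^1, r^5} of size 2, {r^2, r^4} of size 2, {s, sr^2, ...} of size 3, {sr, sr^3, ...} of size 3.
Character table:
  irrep \ class              {e} (size 1)  {r^3} (size 1)  {r^1, r^5} (size 2)  {r^2, r^4} (size 2)  {s, sr^2, ...} (size 3)  {sr, sr^3, ...} (size 3)
  chi_1 (triv)               1             1               1                    1                    1                        1                       
  chi_2 (sign: r->1, s->-1)  1             1               1                    1                    -1                       -1                      
  chi_3 (r->-1, s->1)        1             -1              -1                   1                    1                        -1                      
  chi_4 (r->-1, s->-1)       1             -1              -1                   1                    -1                       1                       
  chi_5 (2d, j=1)            2             -2              1                    -1                   0                        0                       
  chi_6 (2d, j=2)            2             2               -1                   -1                   0                        0                       

Spot check: chi_5 (2d, j=1) on {r^2, r^4} = -1.

Details: D_6 has order 2*6 = 12 with 6 conjugacy classes, hence 6 irreducibles. Sum of squared dims 1 + 1 + 1 + 1 + 4 + 4 = 12 = |G|. Linear characters come from the abelianisation; the 2-dimensional irreps have character r^k -> 2*cos(2*pi*j*k/6), reflections -> 0.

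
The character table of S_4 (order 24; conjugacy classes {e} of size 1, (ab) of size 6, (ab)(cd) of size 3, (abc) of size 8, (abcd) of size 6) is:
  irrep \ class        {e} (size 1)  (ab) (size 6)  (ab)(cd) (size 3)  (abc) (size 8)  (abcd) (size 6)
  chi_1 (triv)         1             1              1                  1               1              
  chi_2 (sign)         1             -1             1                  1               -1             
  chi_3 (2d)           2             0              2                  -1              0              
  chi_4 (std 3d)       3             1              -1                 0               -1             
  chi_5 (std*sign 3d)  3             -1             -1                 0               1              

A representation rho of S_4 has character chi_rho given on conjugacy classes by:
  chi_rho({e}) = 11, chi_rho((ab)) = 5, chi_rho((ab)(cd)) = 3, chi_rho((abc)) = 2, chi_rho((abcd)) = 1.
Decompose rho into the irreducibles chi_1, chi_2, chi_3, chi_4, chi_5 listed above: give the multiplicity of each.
Multiplicities: chi_1: 3, chi_2: 0, chi_3: 1, chi_4: 2, chi_5: 0.

Use <chi_rho, chi> = (1/|G|) sum_C |C| * chi_rho(C) * conj(chi(C)) with |G| = 24 for each irreducible chi in the table:
  <chi_rho, chi_1> = (1/24)[1*(11)*conj(1) + 6*(5)*conj(1) + 3*(3)*conj(1) + 8*(2)*conj(1) + 6*(1)*conj(1)]
      = (1/24)[(11) + (30) + (9) + (16) + (6)] = 72/24 = 3
  <chi_rho, chi_2> = (1/24)[1*(11)*conj(1) + 6*(5)*conj(-1) + 3*(3)*conj(1) + 8*(2)*conj(1) + 6*(1)*conj(-1)]
      = (1/24)[(11) + (-30) + (9) + (16) + (-6)] = 0/24 = 0
  <chi_rho, chi_3> = (1/24)[1*(11)*conj(2) + 6*(5)*conj(0) + 3*(3)*conj(2) + 8*(2)*conj(-1) + 6*(1)*conj(0)]
      = (1/24)[(22) + (0) + (18) + (-16) + (0)] = 24/24 = 1
  <chi_rho, chi_4> = (1/24)[1*(11)*conj(3) + 6*(5)*conj(1) + 3*(3)*conj(-1) + 8*(2)*conj(0) + 6*(1)*conj(-1)]
      = (1/24)[(33) + (30) + (-9) + (0) + (-6)] = 48/24 = 2
  <chi_rho, chi_5> = (1/24)[1*(11)*conj(3) + 6*(5)*conj(-1) + 3*(3)*conj(-1) + 8*(2)*conj(0) + 6*(1)*conj(1)]
      = (1/24)[(33) + (-30) + (-9) + (0) + (6)] = 0/24 = 0
Dimension check: dim(rho) = sum (mult * dim) = 3*1 + 0*1 + 1*2 + 2*3 + 0*3 = 11 = chi_rho(e) = 11.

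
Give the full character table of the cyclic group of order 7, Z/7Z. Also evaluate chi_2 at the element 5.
Character table of Z/7Z (irreps indexed chi_0,...,chi_6 with chi_k(m) = zeta_7^(k*m), zeta_7 = exp(2*pi*i/7)):
  irrep \ class  {0} (size 1)  {1} (size 1)    {2} (size 1)    {3} (size 1)    {4} (size 1)    {5} (size 1)    {6} (size 1)  
  chi_0          1             1               1               1               1               1               1             
  chi_1          1             exp(2*I*pi/7)   exp(4*I*pi/7)   exp(6*I*pi/7)   exp(-6*I*pi/7)  exp(-4*I*pi/7)  exp(-2*I*pi/7)
  chi_2          1             exp(4*I*pi/7)   exp(-6*I*pi/7)  exp(-2*I*pi/7)  exp(2*I*pi/7)   exp(6*I*pi/7)   exp(-4*I*pi/7)
  chi_3          1             exp(6*I*pi/7)   exp(-2*I*pi/7)  exp(4*I*pi/7)   exp(-4*I*pi/7)  exp(2*I*pi/7)   exp(-6*I*pi/7)
  chi_4          1             exp(-6*I*pi/7)  exp(2*I*pi/7)   exp(-4*I*pi/7)  exp(4*I*pi/7)   exp(-2*I*pi/7)  exp(6*I*pi/7) 
  chi_5          1             exp(-4*I*pi/7)  exp(6*I*pi/7)   exp(2*I*pi/7)   exp(-2*I*pi/7)  exp(-6*I*pi/7)  exp(4*I*pi/7) 
  chi_6          1             exp(-2*I*pi/7)  exp(-4*I*pi/7)  exp(-6*I*pi/7)  exp(6*I*pi/7)   exp(4*I*pi/7)   exp(2*I*pi/7) 

Spot check: chi_2(5) = zeta_7^(2*5) = zeta_7^10 = exp(6*I*pi/7).

Justification: Z/7Z is abelian, so all 7 irreducible complex representations are 1-dimensional. They are given by chi_k(m) = zeta_7^(k*m) for k = 0,...,6. Row orthogonality: sum_m chi_k(m) conj(chi_l(m)) = 7 * [k = l].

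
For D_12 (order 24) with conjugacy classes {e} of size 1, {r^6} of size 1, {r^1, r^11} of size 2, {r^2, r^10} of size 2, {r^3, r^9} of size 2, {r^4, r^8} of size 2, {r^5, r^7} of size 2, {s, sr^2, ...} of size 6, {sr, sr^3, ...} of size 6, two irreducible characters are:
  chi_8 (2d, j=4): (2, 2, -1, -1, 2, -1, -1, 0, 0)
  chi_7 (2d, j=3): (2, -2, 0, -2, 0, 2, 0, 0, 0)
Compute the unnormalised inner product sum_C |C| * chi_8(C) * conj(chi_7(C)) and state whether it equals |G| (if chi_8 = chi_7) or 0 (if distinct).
Sum = 0; so <chi_8, chi_7> = 0 (distinct irreducibles are orthogonal).

Justification: Compute term by term over conjugacy classes (|C| * chi_8(C) * conj(chi_7(C))):
  1*(2)*conj(2) + 1*(2)*conj(-2) + 2*(-1)*conj(0) + 2*(-1)*conj(-2) + 2*(2)*conj(0) + 2*(-1)*conj(2) + 2*(-1)*conj(0) + 6*(0)*conj(0) + 6*(0)*conj(0)
  = (4) + (-4) + (0) + (4) + (0) + (-4) + (0) + (0) + (0)
  = 0.
Dividing by |G| = 24 gives 0/24 = 0, matching the row-orthogonality relation <chi_8, chi_7> = [chi_8 = chi_7].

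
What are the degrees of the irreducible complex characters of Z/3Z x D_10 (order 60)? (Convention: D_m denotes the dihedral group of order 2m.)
Dimensions: 1, 1, 1, 1, 1, 1, 1, 1, 1, 1, 1, 1, 2, 2, 2, 2, 2, 2, 2, 2, 2, 2, 2, 2

There are 24 irreducibles (= number of conjugacy classes). Their dimensions d_i satisfy sum d_i^2 = |G| = 60: 1 + 1 + 1 + 1 + 1 + 1 + 1 + 1 + 1 + 1 + 1 + 1 + 4 + 4 + 4 + 4 + 4 + 4 + 4 + 4 + 4 + 4 + 4 + 4 = 60. (For the product with Z/3Z: each of the 3 1-dim characters of Z/3Z tensors with each irrep of D_10, giving 3 copies of each D_10-dimension.)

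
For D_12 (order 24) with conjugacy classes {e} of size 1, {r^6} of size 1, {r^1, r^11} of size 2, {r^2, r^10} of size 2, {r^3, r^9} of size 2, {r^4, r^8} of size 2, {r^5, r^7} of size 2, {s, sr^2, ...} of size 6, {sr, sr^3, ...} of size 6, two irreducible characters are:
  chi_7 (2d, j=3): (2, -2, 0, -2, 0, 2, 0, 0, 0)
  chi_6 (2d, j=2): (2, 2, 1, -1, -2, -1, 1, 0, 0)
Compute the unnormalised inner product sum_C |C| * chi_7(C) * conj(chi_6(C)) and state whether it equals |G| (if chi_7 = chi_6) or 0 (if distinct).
Sum = 0; so <chi_7, chi_6> = 0 (distinct irreducibles are orthogonal).

Derivation: Compute term by term over conjugacy classes (|C| * chi_7(C) * conj(chi_6(C))):
  1*(2)*conj(2) + 1*(-2)*conj(2) + 2*(0)*conj(1) + 2*(-2)*conj(-1) + 2*(0)*conj(-2) + 2*(2)*conj(-1) + 2*(0)*conj(1) + 6*(0)*conj(0) + 6*(0)*conj(0)
  = (4) + (-4) + (0) + (4) + (0) + (-4) + (0) + (0) + (0)
  = 0.
Dividing by |G| = 24 gives 0/24 = 0, matching the row-orthogonality relation <chi_7, chi_6> = [chi_7 = chi_6].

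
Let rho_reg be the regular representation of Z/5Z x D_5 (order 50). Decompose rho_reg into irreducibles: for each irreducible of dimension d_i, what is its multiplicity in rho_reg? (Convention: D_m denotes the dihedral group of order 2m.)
Each irreducible V_i of dimension d_i appears with multiplicity d_i, i.e. rho_reg = (direct sum over all irreducibles V_i) d_i V_i. The irreducible dimensions for Z/5Z x D_5 are 1, 1, 1, 1, 1, 1, 1, 1, 1, 1, 2, 2, 2, 2, 2, 2, 2, 2, 2, 2: 10 irreducibles of dimension 1, each with multiplicity 1; 10 irreducibles of dimension 2, each with multiplicity 2. Total dimension 10*1*1 + 10*2*2 = 50 = |G|.

Why: General theorem: in the regular representation of a finite group G, each irreducible appears with multiplicity equal to its dimension. Check: dim(rho_reg) = sum d_i^2 = 1 + 1 + 1 + 1 + 1 + 1 + 1 + 1 + 1 + 1 + 4 + 4 + 4 + 4 + 4 + 4 + 4 + 4 + 4 + 4 = 50 = |G|.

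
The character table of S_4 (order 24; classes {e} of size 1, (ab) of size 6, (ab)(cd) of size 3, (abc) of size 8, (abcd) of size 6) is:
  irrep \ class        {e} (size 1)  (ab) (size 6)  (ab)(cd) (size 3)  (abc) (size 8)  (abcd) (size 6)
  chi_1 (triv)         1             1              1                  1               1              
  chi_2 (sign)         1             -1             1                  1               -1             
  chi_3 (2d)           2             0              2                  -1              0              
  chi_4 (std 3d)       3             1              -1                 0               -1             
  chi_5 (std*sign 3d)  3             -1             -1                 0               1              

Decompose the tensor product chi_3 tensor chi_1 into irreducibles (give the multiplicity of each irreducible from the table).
chi_3 tensor chi_1 = chi_3 (all other irreducibles have multiplicity 0).

Argument: The character of a tensor product is the pointwise product (chi_3 * chi_1)(C) = chi_3(C) * chi_1(C):
  {e}: (2)*(1), (ab): (0)*(1), (ab)(cd): (2)*(1), (abc): (-1)*(1), (abcd): (0)*(1)
so (chi_3 * chi_1) takes values
  {e} -> 2, (ab) -> 0, (ab)(cd) -> 2, (abc) -> -1, (abcd) -> 0.
Now take the inner product of this character with each irreducible chi from the table, <chi_3*chi_1, chi> = (1/24) sum_C |C| (chi_3*chi_1)(C) conj(chi(C)):
  <chi_3*chi_1, chi_1> = (1/24)[1*(2)*conj(1) + 6*(0)*conj(1) + 3*(2)*conj(1) + 8*(-1)*conj(1) + 6*(0)*conj(1)]
      = (1/24)[(2) + (0) + (6) + (-8) + (0)] = 0/24 = 0
  <chi_3*chi_1, chi_2> = (1/24)[1*(2)*conj(1) + 6*(0)*conj(-1) + 3*(2)*conj(1) + 8*(-1)*conj(1) + 6*(0)*conj(-1)]
      = (1/24)[(2) + (0) + (6) + (-8) + (0)] = 0/24 = 0
  <chi_3*chi_1, chi_3> = (1/24)[1*(2)*conj(2) + 6*(0)*conj(0) + 3*(2)*conj(2) + 8*(-1)*conj(-1) + 6*(0)*conj(0)]
      = (1/24)[(4) + (0) + (12) + (8) + (0)] = 24/24 = 1
  <chi_3*chi_1, chi_4> = (1/24)[1*(2)*conj(3) + 6*(0)*conj(1) + 3*(2)*conj(-1) + 8*(-1)*conj(0) + 6*(0)*conj(-1)]
      = (1/24)[(6) + (0) + (-6) + (0) + (0)] = 0/24 = 0
  <chi_3*chi_1, chi_5> = (1/24)[1*(2)*conj(3) + 6*(0)*conj(-1) + 3*(2)*conj(-1) + 8*(-1)*conj(0) + 6*(0)*conj(1)]
      = (1/24)[(6) + (0) + (-6) + (0) + (0)] = 0/24 = 0
Hence the multiplicities are chi_3: 1. Dimension check: dim(chi_3)*dim(chi_1) = 2*1 = 2 and sum (mult * dim) = 1*2 = 2.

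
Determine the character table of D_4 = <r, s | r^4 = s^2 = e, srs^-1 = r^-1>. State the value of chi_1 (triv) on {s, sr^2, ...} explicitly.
Conjugacy classes: {e} of size 1, {r^2} of size 1, {r^1, r^3} of size 2, {s, sr^2, ...} of size 2, {sr, sr^3, ...} of size 2.
Character table:
  irrep \ class              {e} (size 1)  {r^2} (size 1)  {r^1, r^3} (size 2)  {s, sr^2, ...} (size 2)  {sr, sr^3, ...} (size 2)
  chi_1 (triv)               1             1               1                    1                        1                       
  chi_2 (sign: r->1, s->-1)  1             1               1                    -1                       -1                      
  chi_3 (r->-1, s->1)        1             1               -1                   1                        -1                      
  chi_4 (r->-1, s->-1)       1             1               -1                   -1                       1                       
  chi_5 (2d, j=1)            2             -2              0                    0                        0                       

Spot check: chi_1 (triv) on {s, sr^2, ...} = 1.

Argument: D_4 has order 2*4 = 8 with 5 conjugacy classes, hence 5 irreducibles. Sum of squared dims 1 + 1 + 1 + 1 + 4 = 8 = |G|. Linear characters come from the abelianisation; the 2-dimensional irreps have character r^k -> 2*cos(2*pi*j*k/4), reflections -> 0.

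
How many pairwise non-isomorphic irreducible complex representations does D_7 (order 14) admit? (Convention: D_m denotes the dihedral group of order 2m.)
5

The number of irreducible complex representations of a finite group equals its number of conjugacy classes. D_7 has 5 conjugacy classes ((n+3)/2 for n odd), so D_7 (order 14) has exactly 5 irreducible complex representations.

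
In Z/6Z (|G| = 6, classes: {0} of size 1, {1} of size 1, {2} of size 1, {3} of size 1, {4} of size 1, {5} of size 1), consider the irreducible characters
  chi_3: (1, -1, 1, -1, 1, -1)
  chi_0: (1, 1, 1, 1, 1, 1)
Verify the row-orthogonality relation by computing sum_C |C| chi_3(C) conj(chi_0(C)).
Sum = 0; so <chi_3, chi_0> = 0 (distinct irreducibles are orthogonal).

Derivation: Compute term by term over conjugacy classes (|C| * chi_3(C) * conj(chi_0(C))):
  1*(1)*conj(1) + 1*(-1)*conj(1) + 1*(1)*conj(1) + 1*(-1)*conj(1) + 1*(1)*conj(1) + 1*(-1)*conj(1)
  = (1) + (-1) + (1) + (-1) + (1) + (-1)
  = 0.
(Exp terms are combined using exp(i*s)*conj(exp(i*t)) = exp(i*(s-t)), and sums of them are collapsed using the identity that for every m > 1 the m distinct m-th roots of unity sum to 0, e.g. 1 + exp(2*I*pi/3) + exp(-2*I*pi/3) = 0.)
Dividing by |G| = 6 gives 0/6 = 0, matching the row-orthogonality relation <chi_3, chi_0> = [chi_3 = chi_0].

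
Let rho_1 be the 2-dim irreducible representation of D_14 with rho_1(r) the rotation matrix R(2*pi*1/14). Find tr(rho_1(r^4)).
chi_{rho_1}(r^4) = 2*cos(2*pi*1*4/14) = -2*cos(3*pi/7)

Why: rho_1(r^4) is rotation by angle 2*pi*1*4/14, whose trace is 2*cos(2*pi*1*4/14) = -2*cos(3*pi/7).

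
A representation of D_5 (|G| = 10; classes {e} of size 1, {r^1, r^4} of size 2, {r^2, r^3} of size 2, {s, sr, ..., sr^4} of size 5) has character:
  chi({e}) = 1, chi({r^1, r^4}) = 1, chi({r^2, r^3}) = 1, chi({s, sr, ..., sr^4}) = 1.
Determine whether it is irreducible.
Irreducible: <chi, chi> = 1.

Solution. <chi, chi> = (1/|G|) sum_C |C| * |chi(C)|^2 = (1/10)[1*|1|^2 + 2*|1|^2 + 2*|1|^2 + 5*|1|^2]
  = (1/10)[(1) + (2) + (2) + (5)] = 10/10 = 1.
A character is irreducible iff <chi, chi> = 1, so this representation is irreducible.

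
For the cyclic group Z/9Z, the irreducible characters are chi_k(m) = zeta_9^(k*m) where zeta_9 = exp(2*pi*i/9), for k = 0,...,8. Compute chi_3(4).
chi_3(4) = zeta_9^12 = exp(2*I*pi/3)

Solution. chi_3(4) = zeta_9^(3*4) = zeta_9^12. Since zeta_9^9 = 1, this equals zeta_9^3 = exp(2*pi*i*3/9) = exp(2*I*pi/3).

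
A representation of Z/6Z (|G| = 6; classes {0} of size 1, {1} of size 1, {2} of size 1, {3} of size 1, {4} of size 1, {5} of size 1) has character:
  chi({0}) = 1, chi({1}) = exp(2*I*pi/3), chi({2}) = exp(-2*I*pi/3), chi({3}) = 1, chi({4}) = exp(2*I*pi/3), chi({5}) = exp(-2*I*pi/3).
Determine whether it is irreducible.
Irreducible: <chi, chi> = 1.

Reasoning: <chi, chi> = (1/|G|) sum_C |C| * |chi(C)|^2 = (1/6)[1*|1|^2 + 1*|exp(2*I*pi/3)|^2 + 1*|exp(-2*I*pi/3)|^2 + 1*|1|^2 + 1*|exp(2*I*pi/3)|^2 + 1*|exp(-2*I*pi/3)|^2]
  = (1/6)[(1) + (1) + (1) + (1) + (1) + (1)] = 6/6 = 1.
(Exp terms are combined using exp(i*s)*conj(exp(i*t)) = exp(i*(s-t)), and sums of them are collapsed using the identity that for every m > 1 the m distinct m-th roots of unity sum to 0, e.g. 1 + exp(2*I*pi/3) + exp(-2*I*pi/3) = 0.)
A character is irreducible iff <chi, chi> = 1, so this representation is irreducible.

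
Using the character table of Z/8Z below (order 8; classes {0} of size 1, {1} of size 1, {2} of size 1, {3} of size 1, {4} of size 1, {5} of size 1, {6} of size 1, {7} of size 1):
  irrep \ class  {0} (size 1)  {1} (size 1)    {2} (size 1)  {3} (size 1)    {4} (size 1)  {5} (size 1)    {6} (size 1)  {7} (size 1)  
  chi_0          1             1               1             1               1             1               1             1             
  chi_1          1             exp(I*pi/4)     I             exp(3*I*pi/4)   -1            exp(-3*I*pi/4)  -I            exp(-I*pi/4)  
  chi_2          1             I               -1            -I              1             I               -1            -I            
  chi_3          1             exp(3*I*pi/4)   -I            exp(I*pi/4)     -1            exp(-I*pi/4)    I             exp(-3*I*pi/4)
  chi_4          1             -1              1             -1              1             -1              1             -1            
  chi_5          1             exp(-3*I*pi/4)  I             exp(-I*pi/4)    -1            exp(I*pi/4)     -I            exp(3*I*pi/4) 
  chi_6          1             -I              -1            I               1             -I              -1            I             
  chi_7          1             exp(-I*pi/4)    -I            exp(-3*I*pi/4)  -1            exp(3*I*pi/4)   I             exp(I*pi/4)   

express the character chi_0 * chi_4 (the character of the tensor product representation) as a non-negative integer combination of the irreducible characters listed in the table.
chi_0 tensor chi_4 = chi_4 (all other irreducibles have multiplicity 0).

Reasoning: The character of a tensor product is the pointwise product (chi_0 * chi_4)(C) = chi_0(C) * chi_4(C):
  {0}: (1)*(1), {1}: (1)*(-1), {2}: (1)*(1), {3}: (1)*(-1), {4}: (1)*(1), {5}: (1)*(-1), {6}: (1)*(1), {7}: (1)*(-1)
so (chi_0 * chi_4) takes values
  {0} -> 1, {1} -> -1, {2} -> 1, {3} -> -1, {4} -> 1, {5} -> -1, {6} -> 1, {7} -> -1.
Now take the inner product of this character with each irreducible chi from the table, <chi_0*chi_4, chi> = (1/8) sum_C |C| (chi_0*chi_4)(C) conj(chi(C)):
  <chi_0*chi_4, chi_0> = (1/8)[1*(1)*conj(1) + 1*(-1)*conj(1) + 1*(1)*conj(1) + 1*(-1)*conj(1) + 1*(1)*conj(1) + 1*(-1)*conj(1) + 1*(1)*conj(1) + 1*(-1)*conj(1)]
      = (1/8)[(1) + (-1) + (1) + (-1) + (1) + (-1) + (1) + (-1)] = 0/8 = 0
  <chi_0*chi_4, chi_1> = (1/8)[1*(1)*conj(1) + 1*(-1)*conj(exp(I*pi/4)) + 1*(1)*conj(I) + 1*(-1)*conj(exp(3*I*pi/4)) + 1*(1)*conj(-1) + 1*(-1)*conj(exp(-3*I*pi/4)) + 1*(1)*conj(-I) + 1*(-1)*conj(exp(-I*pi/4))]
      = (1/8)[(1) + (-exp(-I*pi/4)) + (-I) + (-exp(-3*I*pi/4)) + (-1) + (-exp(3*I*pi/4)) + (I) + (-exp(I*pi/4))] = 0/8 = 0
  <chi_0*chi_4, chi_2> = (1/8)[1*(1)*conj(1) + 1*(-1)*conj(I) + 1*(1)*conj(-1) + 1*(-1)*conj(-I) + 1*(1)*conj(1) + 1*(-1)*conj(I) + 1*(1)*conj(-1) + 1*(-1)*conj(-I)]
      = (1/8)[(1) + (I) + (-1) + (-I) + (1) + (I) + (-1) + (-I)] = 0/8 = 0
  <chi_0*chi_4, chi_3> = (1/8)[1*(1)*conj(1) + 1*(-1)*conj(exp(3*I*pi/4)) + 1*(1)*conj(-I) + 1*(-1)*conj(exp(I*pi/4)) + 1*(1)*conj(-1) + 1*(-1)*conj(exp(-I*pi/4)) + 1*(1)*conj(I) + 1*(-1)*conj(exp(-3*I*pi/4))]
      = (1/8)[(1) + (-exp(-3*I*pi/4)) + (I) + (-exp(-I*pi/4)) + (-1) + (-exp(I*pi/4)) + (-I) + (-exp(3*I*pi/4))] = 0/8 = 0
  <chi_0*chi_4, chi_4> = (1/8)[1*(1)*conj(1) + 1*(-1)*conj(-1) + 1*(1)*conj(1) + 1*(-1)*conj(-1) + 1*(1)*conj(1) + 1*(-1)*conj(-1) + 1*(1)*conj(1) + 1*(-1)*conj(-1)]
      = (1/8)[(1) + (1) + (1) + (1) + (1) + (1) + (1) + (1)] = 8/8 = 1
  <chi_0*chi_4, chi_5> = (1/8)[1*(1)*conj(1) + 1*(-1)*conj(exp(-3*I*pi/4)) + 1*(1)*conj(I) + 1*(-1)*conj(exp(-I*pi/4)) + 1*(1)*conj(-1) + 1*(-1)*conj(exp(I*pi/4)) + 1*(1)*conj(-I) + 1*(-1)*conj(exp(3*I*pi/4))]
      = (1/8)[(1) + (-exp(3*I*pi/4)) + (-I) + (-exp(I*pi/4)) + (-1) + (-exp(-I*pi/4)) + (I) + (-exp(-3*I*pi/4))] = 0/8 = 0
  <chi_0*chi_4, chi_6> = (1/8)[1*(1)*conj(1) + 1*(-1)*conj(-I) + 1*(1)*conj(-1) + 1*(-1)*conj(I) + 1*(1)*conj(1) + 1*(-1)*conj(-I) + 1*(1)*conj(-1) + 1*(-1)*conj(I)]
      = (1/8)[(1) + (-I) + (-1) + (I) + (1) + (-I) + (-1) + (I)] = 0/8 = 0
  <chi_0*chi_4, chi_7> = (1/8)[1*(1)*conj(1) + 1*(-1)*conj(exp(-I*pi/4)) + 1*(1)*conj(-I) + 1*(-1)*conj(exp(-3*I*pi/4)) + 1*(1)*conj(-1) + 1*(-1)*conj(exp(3*I*pi/4)) + 1*(1)*conj(I) + 1*(-1)*conj(exp(I*pi/4))]
      = (1/8)[(1) + (-exp(I*pi/4)) + (I) + (-exp(3*I*pi/4)) + (-1) + (-exp(-3*I*pi/4)) + (-I) + (-exp(-I*pi/4))] = 0/8 = 0
(Exp terms are combined using exp(i*s)*conj(exp(i*t)) = exp(i*(s-t)), and sums of them are collapsed using the identity that for every m > 1 the m distinct m-th roots of unity sum to 0, e.g. 1 + exp(2*I*pi/3) + exp(-2*I*pi/3) = 0.)
Hence the multiplicities are chi_4: 1. Dimension check: dim(chi_0)*dim(chi_4) = 1*1 = 1 and sum (mult * dim) = 1*1 = 1.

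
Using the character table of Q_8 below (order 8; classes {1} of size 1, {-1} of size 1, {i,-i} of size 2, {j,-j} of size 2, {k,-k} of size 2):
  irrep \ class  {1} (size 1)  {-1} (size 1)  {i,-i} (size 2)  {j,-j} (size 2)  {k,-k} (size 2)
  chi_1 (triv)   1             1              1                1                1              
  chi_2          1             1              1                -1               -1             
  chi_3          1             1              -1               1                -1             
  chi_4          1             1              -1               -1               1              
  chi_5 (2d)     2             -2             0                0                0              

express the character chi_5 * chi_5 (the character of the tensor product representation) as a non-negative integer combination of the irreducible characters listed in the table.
chi_5 tensor chi_5 = chi_1 + chi_2 + chi_3 + chi_4 (all other irreducibles have multiplicity 0).

Justification: The character of a tensor product is the pointwise product (chi_5 * chi_5)(C) = chi_5(C) * chi_5(C):
  {1}: (2)*(2), {-1}: (-2)*(-2), {i,-i}: (0)*(0), {j,-j}: (0)*(0), {k,-k}: (0)*(0)
so (chi_5 * chi_5) takes values
  {1} -> 4, {-1} -> 4, {i,-i} -> 0, {j,-j} -> 0, {k,-k} -> 0.
Now take the inner product of this character with each irreducible chi from the table, <chi_5*chi_5, chi> = (1/8) sum_C |C| (chi_5*chi_5)(C) conj(chi(C)):
  <chi_5*chi_5, chi_1> = (1/8)[1*(4)*conj(1) + 1*(4)*conj(1) + 2*(0)*conj(1) + 2*(0)*conj(1) + 2*(0)*conj(1)]
      = (1/8)[(4) + (4) + (0) + (0) + (0)] = 8/8 = 1
  <chi_5*chi_5, chi_2> = (1/8)[1*(4)*conj(1) + 1*(4)*conj(1) + 2*(0)*conj(1) + 2*(0)*conj(-1) + 2*(0)*conj(-1)]
      = (1/8)[(4) + (4) + (0) + (0) + (0)] = 8/8 = 1
  <chi_5*chi_5, chi_3> = (1/8)[1*(4)*conj(1) + 1*(4)*conj(1) + 2*(0)*conj(-1) + 2*(0)*conj(1) + 2*(0)*conj(-1)]
      = (1/8)[(4) + (4) + (0) + (0) + (0)] = 8/8 = 1
  <chi_5*chi_5, chi_4> = (1/8)[1*(4)*conj(1) + 1*(4)*conj(1) + 2*(0)*conj(-1) + 2*(0)*conj(-1) + 2*(0)*conj(1)]
      = (1/8)[(4) + (4) + (0) + (0) + (0)] = 8/8 = 1
  <chi_5*chi_5, chi_5> = (1/8)[1*(4)*conj(2) + 1*(4)*conj(-2) + 2*(0)*conj(0) + 2*(0)*conj(0) + 2*(0)*conj(0)]
      = (1/8)[(8) + (-8) + (0) + (0) + (0)] = 0/8 = 0
Hence the multiplicities are chi_1: 1, chi_2: 1, chi_3: 1, chi_4: 1. Dimension check: dim(chi_5)*dim(chi_5) = 2*2 = 4 and sum (mult * dim) = 1*1 + 1*1 + 1*1 + 1*1 = 4.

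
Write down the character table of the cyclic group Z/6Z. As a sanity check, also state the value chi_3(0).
Character table of Z/6Z (irreps indexed chi_0,...,chi_5 with chi_k(m) = zeta_6^(k*m), zeta_6 = exp(2*pi*i/6)):
  irrep \ class  {0} (size 1)  {1} (size 1)    {2} (size 1)    {3} (size 1)  {4} (size 1)    {5} (size 1)  
  chi_0          1             1               1               1             1               1             
  chi_1          1             exp(I*pi/3)     exp(2*I*pi/3)   -1            exp(-2*I*pi/3)  exp(-I*pi/3)  
  chi_2          1             exp(2*I*pi/3)   exp(-2*I*pi/3)  1             exp(2*I*pi/3)   exp(-2*I*pi/3)
  chi_3          1             -1              1               -1            1               -1            
  chi_4          1             exp(-2*I*pi/3)  exp(2*I*pi/3)   1             exp(-2*I*pi/3)  exp(2*I*pi/3) 
  chi_5          1             exp(-I*pi/3)    exp(-2*I*pi/3)  -1            exp(2*I*pi/3)   exp(I*pi/3)   

Spot check: chi_3(0) = zeta_6^(3*0) = zeta_6^0 = 1.

Details: Z/6Z is abelian, so all 6 irreducible complex representations are 1-dimensional. They are given by chi_k(m) = zeta_6^(k*m) for k = 0,...,5. Row orthogonality: sum_m chi_k(m) conj(chi_l(m)) = 6 * [k = l].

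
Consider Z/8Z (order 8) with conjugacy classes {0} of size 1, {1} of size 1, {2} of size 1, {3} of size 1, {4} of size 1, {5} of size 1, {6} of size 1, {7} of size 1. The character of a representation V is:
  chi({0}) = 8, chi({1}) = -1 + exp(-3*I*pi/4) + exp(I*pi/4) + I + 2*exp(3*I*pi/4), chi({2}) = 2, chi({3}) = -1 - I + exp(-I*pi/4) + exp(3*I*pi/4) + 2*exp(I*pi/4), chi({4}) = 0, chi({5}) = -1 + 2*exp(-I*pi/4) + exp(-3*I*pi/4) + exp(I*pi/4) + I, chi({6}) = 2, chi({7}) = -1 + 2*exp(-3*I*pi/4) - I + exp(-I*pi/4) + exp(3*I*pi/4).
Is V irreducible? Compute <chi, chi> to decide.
Not irreducible (reducible): <chi, chi> = 12 > 1.

<chi, chi> = (1/|G|) sum_C |C| * |chi(C)|^2 = (1/8)[1*|8|^2 + 1*|-1 + exp(-3*I*pi/4) + exp(I*pi/4) + I + 2*exp(3*I*pi/4)|^2 + 1*|2|^2 + 1*|-1 - I + exp(-I*pi/4) + exp(3*I*pi/4) + 2*exp(I*pi/4)|^2 + 1*|0|^2 + 1*|-1 + 2*exp(-I*pi/4) + exp(-3*I*pi/4) + exp(I*pi/4) + I|^2 + 1*|2|^2 + 1*|-1 + 2*exp(-3*I*pi/4) - I + exp(-I*pi/4) + exp(3*I*pi/4)|^2]
  = (1/8)[(64) + (6 - 4*exp(3*I*pi/4) - 4*exp(-3*I*pi/4)) + (4) + (6 - 4*exp(I*pi/4) - 4*exp(-I*pi/4)) + (0) + (6 - 4*exp(I*pi/4) - 4*exp(-I*pi/4)) + (4) + (6 - 4*exp(3*I*pi/4) - 4*exp(-3*I*pi/4))] = 96/8 = 12.
(Exp terms are combined using exp(i*s)*conj(exp(i*t)) = exp(i*(s-t)), and sums of them are collapsed using the identity that for every m > 1 the m distinct m-th roots of unity sum to 0, e.g. 1 + exp(2*I*pi/3) + exp(-2*I*pi/3) = 0.)
A character is irreducible iff <chi, chi> = 1, so this representation is reducible.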